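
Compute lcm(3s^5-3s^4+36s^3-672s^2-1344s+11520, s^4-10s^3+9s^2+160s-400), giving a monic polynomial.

Repeated division with remainder:
  3s^5-3s^4+36s^3-672s^2-1344s+11520 = (3s+27)(s^4-10s^3+9s^2+160s-400) + (279s^3-1395s^2-4464s+22320)
  s^4-10s^3+9s^2+160s-400 = ((1/279)s-5/279)(279s^3-1395s^2-4464s+22320) + (0)
Last nonzero remainder: 279s^3-1395s^2-4464s+22320. Dividing through by 279 gives the monic gcd s^3-5s^2-16s+80.
Then lcm(f, g) = f·g / gcd(f, g); expanding and making the result monic gives the answer.

s^6-6s^5+17s^4-284s^3+672s^2+6080s-19200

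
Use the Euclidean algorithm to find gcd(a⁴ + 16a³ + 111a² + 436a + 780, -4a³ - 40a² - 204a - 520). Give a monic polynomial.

a³ + 10a² + 51a + 130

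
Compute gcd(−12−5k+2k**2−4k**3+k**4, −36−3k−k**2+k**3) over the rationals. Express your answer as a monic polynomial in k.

Euclidean algorithm in ℚ[k]:
  k**4−4k**3+2k**2−5k−12 = (k−3)(k**3−k**2−3k−36) + (2k**2+22k−120)
  k**3−k**2−3k−36 = ((1/2)k−6)(2k**2+22k−120) + (189k−756)
  2k**2+22k−120 = ((2/189)k+10/63)(189k−756) + (0)
Last nonzero remainder: 189k−756. Dividing through by 189 gives the monic gcd k−4.

−4+k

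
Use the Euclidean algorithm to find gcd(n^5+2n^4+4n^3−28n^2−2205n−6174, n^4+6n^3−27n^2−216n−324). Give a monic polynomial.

Euclidean algorithm in ℚ[n]:
  n^5+2n^4+4n^3−28n^2−2205n−6174 = (n−4)(n^4+6n^3−27n^2−216n−324) + (55n^3+80n^2−2745n−7470)
  n^4+6n^3−27n^2−216n−324 = ((1/55)n+10/121)(55n^3+80n^2−2745n−7470) + ((1972/121)n^2+(17748/121)n+35496/121)
  55n^3+80n^2−2745n−7470 = ((6655/1972)n−50215/1972)((1972/121)n^2+(17748/121)n+35496/121) + (0)
Last nonzero remainder: (1972/121)n^2+(17748/121)n+35496/121. Dividing through by 1972/121 gives the monic gcd n^2+9n+18.

n^2+9n+18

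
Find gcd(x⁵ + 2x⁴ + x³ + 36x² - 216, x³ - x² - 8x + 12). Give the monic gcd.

Repeated division with remainder:
  x⁵ + 2x⁴ + x³ + 36x² - 216 = (x² + 3x + 12)(x³ - x² - 8x + 12) + (60x² + 60x - 360)
  x³ - x² - 8x + 12 = ((1/60)x - 1/30)(60x² + 60x - 360) + (0)
Last nonzero remainder: 60x² + 60x - 360. Dividing through by 60 gives the monic gcd x² + x - 6.

x² + x - 6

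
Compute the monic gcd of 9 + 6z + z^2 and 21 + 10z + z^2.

Apply the Euclidean algorithm:
  z^2 + 6z + 9 = (z^2 + 10z + 21) + (−4z − 12)
  z^2 + 10z + 21 = (−(1/4)z − 7/4)(−4z − 12) + (0)
Last nonzero remainder: −4z − 12. Dividing through by −4 gives the monic gcd z + 3.

3 + z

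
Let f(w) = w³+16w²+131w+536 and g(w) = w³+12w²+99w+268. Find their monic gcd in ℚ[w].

By polynomial division,
  w³+16w²+131w+536 = (w³+12w²+99w+268) + (4w²+32w+268)
  w³+12w²+99w+268 = ((1/4)w+1)(4w²+32w+268) + (0)
Last nonzero remainder: 4w²+32w+268. Dividing through by 4 gives the monic gcd w²+8w+67.

w²+8w+67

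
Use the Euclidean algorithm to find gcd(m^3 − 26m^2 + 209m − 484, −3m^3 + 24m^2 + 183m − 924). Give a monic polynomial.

By polynomial division,
  m^3 − 26m^2 + 209m − 484 = (−1/3)(−3m^3 + 24m^2 + 183m − 924) + (−18m^2 + 270m − 792)
  −3m^3 + 24m^2 + 183m − 924 = ((1/6)m + 7/6)(−18m^2 + 270m − 792) + (0)
Last nonzero remainder: −18m^2 + 270m − 792. Dividing through by −18 gives the monic gcd m^2 − 15m + 44.

m^2 − 15m + 44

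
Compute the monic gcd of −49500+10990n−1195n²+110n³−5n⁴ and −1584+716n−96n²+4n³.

Euclidean algorithm in ℚ[n]:
  −5n⁴+110n³−1195n²+10990n−49500 = (−(5/4)n−5/2)(4n³−96n²+716n−1584) + (−540n²+10800n−53460)
  4n³−96n²+716n−1584 = (−(1/135)n+4/135)(−540n²+10800n−53460) + (0)
Last nonzero remainder: −540n²+10800n−53460. Dividing through by −540 gives the monic gcd n²−20n+99.

99−20n+n²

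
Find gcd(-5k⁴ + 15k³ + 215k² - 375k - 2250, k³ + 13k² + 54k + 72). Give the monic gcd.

Repeated division with remainder:
  -5k⁴ + 15k³ + 215k² - 375k - 2250 = (-5k + 80)(k³ + 13k² + 54k + 72) + (-555k² - 4335k - 8010)
  k³ + 13k² + 54k + 72 = (-(1/555)k - 64/6845)(-555k² - 4335k - 8010) + (-(1320/1369)k - 3960/1369)
  -555k² - 4335k - 8010 = ((50653/88)k + 121841/44)(-(1320/1369)k - 3960/1369) + (0)
Last nonzero remainder: -(1320/1369)k - 3960/1369. Dividing through by -1320/1369 gives the monic gcd k + 3.

k + 3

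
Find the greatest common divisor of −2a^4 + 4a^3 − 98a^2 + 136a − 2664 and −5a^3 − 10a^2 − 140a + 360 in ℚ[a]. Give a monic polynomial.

a^2 + 4a + 36

Euclidean algorithm in ℚ[a]:
  −2a^4 + 4a^3 − 98a^2 + 136a − 2664 = ((2/5)a − 8/5)(−5a^3 − 10a^2 − 140a + 360) + (−58a^2 − 232a − 2088)
  −5a^3 − 10a^2 − 140a + 360 = ((5/58)a − 5/29)(−58a^2 − 232a − 2088) + (0)
Last nonzero remainder: −58a^2 − 232a − 2088. Dividing through by −58 gives the monic gcd a^2 + 4a + 36.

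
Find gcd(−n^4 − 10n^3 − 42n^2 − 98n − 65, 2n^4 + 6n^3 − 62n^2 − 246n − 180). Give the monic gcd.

n^2 + 6n + 5

By polynomial division,
  −n^4 − 10n^3 − 42n^2 − 98n − 65 = (−1/2)(2n^4 + 6n^3 − 62n^2 − 246n − 180) + (−7n^3 − 73n^2 − 221n − 155)
  2n^4 + 6n^3 − 62n^2 − 246n − 180 = (−(2/7)n + 104/49)(−7n^3 − 73n^2 − 221n − 155) + ((1460/49)n^2 + (8760/49)n + 7300/49)
  −7n^3 − 73n^2 − 221n − 155 = (−(343/1460)n − 1519/1460)((1460/49)n^2 + (8760/49)n + 7300/49) + (0)
Last nonzero remainder: (1460/49)n^2 + (8760/49)n + 7300/49. Dividing through by 1460/49 gives the monic gcd n^2 + 6n + 5.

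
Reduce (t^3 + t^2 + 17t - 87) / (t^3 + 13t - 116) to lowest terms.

By polynomial division,
  t^3 + t^2 + 17t - 87 = (t^3 + 13t - 116) + (t^2 + 4t + 29)
  t^3 + 13t - 116 = (t - 4)(t^2 + 4t + 29) + (0)
The last nonzero remainder t^2 + 4t + 29 is already monic.
Cancel t^2 + 4t + 29 from numerator and denominator to get the reduced form.

(t - 3)/(t - 4)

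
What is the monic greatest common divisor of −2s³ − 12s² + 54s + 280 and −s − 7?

s + 7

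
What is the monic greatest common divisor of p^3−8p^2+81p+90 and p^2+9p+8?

Repeated division with remainder:
  p^3−8p^2+81p+90 = (p−17)(p^2+9p+8) + (226p+226)
  p^2+9p+8 = ((1/226)p+4/113)(226p+226) + (0)
Last nonzero remainder: 226p+226. Dividing through by 226 gives the monic gcd p+1.

p+1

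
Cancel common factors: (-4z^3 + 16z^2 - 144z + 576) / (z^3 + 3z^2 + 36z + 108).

Euclidean algorithm in ℚ[z]:
  -4z^3 + 16z^2 - 144z + 576 = (-4)(z^3 + 3z^2 + 36z + 108) + (28z^2 + 1008)
  z^3 + 3z^2 + 36z + 108 = ((1/28)z + 3/28)(28z^2 + 1008) + (0)
Last nonzero remainder: 28z^2 + 1008. Dividing through by 28 gives the monic gcd z^2 + 36.
Cancel z^2 + 36 from numerator and denominator to get the reduced form.

(-4z + 16)/(z + 3)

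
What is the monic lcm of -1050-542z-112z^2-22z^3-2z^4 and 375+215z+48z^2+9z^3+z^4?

2625+1880z+551z^2+111z^3+16z^4+z^5

Apply the Euclidean algorithm:
  -2z^4-22z^3-112z^2-542z-1050 = (-2)(z^4+9z^3+48z^2+215z+375) + (-4z^3-16z^2-112z-300)
  z^4+9z^3+48z^2+215z+375 = (-(1/4)z-5/4)(-4z^3-16z^2-112z-300) + (0)
Last nonzero remainder: -4z^3-16z^2-112z-300. Dividing through by -4 gives the monic gcd z^3+4z^2+28z+75.
Then lcm(f, g) = f·g / gcd(f, g); expanding and making the result monic gives the answer.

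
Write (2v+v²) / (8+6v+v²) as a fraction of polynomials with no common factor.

Euclidean algorithm in ℚ[v]:
  v²+2v = (v²+6v+8) + (-4v-8)
  v²+6v+8 = (-(1/4)v-1)(-4v-8) + (0)
Last nonzero remainder: -4v-8. Dividing through by -4 gives the monic gcd v+2.
Cancel v+2 from numerator and denominator to get the reduced form.

(v)/(4+v)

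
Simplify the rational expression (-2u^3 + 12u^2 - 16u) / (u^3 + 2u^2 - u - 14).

(-2u^2 + 8u)/(u^2 + 4u + 7)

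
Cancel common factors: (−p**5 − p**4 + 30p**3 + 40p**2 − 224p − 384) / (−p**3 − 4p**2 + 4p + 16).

(p**3 − 5p**2 − 8p + 48)/(p − 2)

Euclidean algorithm in ℚ[p]:
  −p**5 − p**4 + 30p**3 + 40p**2 − 224p − 384 = (p**2 − 3p − 14)(−p**3 − 4p**2 + 4p + 16) + (−20p**2 − 120p − 160)
  −p**3 − 4p**2 + 4p + 16 = ((1/20)p − 1/10)(−20p**2 − 120p − 160) + (0)
Last nonzero remainder: −20p**2 − 120p − 160. Dividing through by −20 gives the monic gcd p**2 + 6p + 8.
Cancel p**2 + 6p + 8 from numerator and denominator to get the reduced form.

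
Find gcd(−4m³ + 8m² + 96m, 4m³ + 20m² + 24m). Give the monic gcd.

m

Apply the Euclidean algorithm:
  −4m³ + 8m² + 96m = (−1)(4m³ + 20m² + 24m) + (28m² + 120m)
  4m³ + 20m² + 24m = ((1/7)m + 5/49)(28m² + 120m) + ((576/49)m)
  28m² + 120m = ((343/144)m + 245/24)((576/49)m) + (0)
Last nonzero remainder: (576/49)m. Dividing through by 576/49 gives the monic gcd m.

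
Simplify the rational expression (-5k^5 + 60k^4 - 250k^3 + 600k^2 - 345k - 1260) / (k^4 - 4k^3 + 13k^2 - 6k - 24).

Euclidean algorithm in ℚ[k]:
  -5k^5 + 60k^4 - 250k^3 + 600k^2 - 345k - 1260 = (-5k + 40)(k^4 - 4k^3 + 13k^2 - 6k - 24) + (-25k^3 + 50k^2 - 225k - 300)
  k^4 - 4k^3 + 13k^2 - 6k - 24 = (-(1/25)k + 2/25)(-25k^3 + 50k^2 - 225k - 300) + (0)
Last nonzero remainder: -25k^3 + 50k^2 - 225k - 300. Dividing through by -25 gives the monic gcd k^3 - 2k^2 + 9k + 12.
Cancel k^3 - 2k^2 + 9k + 12 from numerator and denominator to get the reduced form.

(-5k^2 + 50k - 105)/(k - 2)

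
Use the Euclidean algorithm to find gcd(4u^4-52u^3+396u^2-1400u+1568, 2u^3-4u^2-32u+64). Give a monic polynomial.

Repeated division with remainder:
  4u^4-52u^3+396u^2-1400u+1568 = (2u-22)(2u^3-4u^2-32u+64) + (372u^2-2232u+2976)
  2u^3-4u^2-32u+64 = ((1/186)u+2/93)(372u^2-2232u+2976) + (0)
Last nonzero remainder: 372u^2-2232u+2976. Dividing through by 372 gives the monic gcd u^2-6u+8.

u^2-6u+8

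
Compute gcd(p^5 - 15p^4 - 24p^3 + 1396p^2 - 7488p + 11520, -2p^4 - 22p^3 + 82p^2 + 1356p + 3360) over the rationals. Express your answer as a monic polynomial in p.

p^2 + 2p - 80

Euclidean algorithm in ℚ[p]:
  p^5 - 15p^4 - 24p^3 + 1396p^2 - 7488p + 11520 = (-(1/2)p + 13)(-2p^4 - 22p^3 + 82p^2 + 1356p + 3360) + (303p^3 + 1008p^2 - 23436p - 32160)
  -2p^4 - 22p^3 + 82p^2 + 1356p + 3360 = (-(2/303)p - 1550/30603)(303p^3 + 1008p^2 - 23436p - 32160) + (-(220742/10201)p^2 - (441484/10201)p + 17659360/10201)
  303p^3 + 1008p^2 - 23436p - 32160 = (-(3090903/220742)p - 2050401/110371)(-(220742/10201)p^2 - (441484/10201)p + 17659360/10201) + (0)
Last nonzero remainder: -(220742/10201)p^2 - (441484/10201)p + 17659360/10201. Dividing through by -220742/10201 gives the monic gcd p^2 + 2p - 80.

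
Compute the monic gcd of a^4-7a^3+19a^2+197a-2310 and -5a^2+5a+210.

a^2-a-42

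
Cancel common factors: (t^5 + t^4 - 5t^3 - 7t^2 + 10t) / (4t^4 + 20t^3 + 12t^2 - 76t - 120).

(t^2 - t)/(4t + 12)

Repeated division with remainder:
  t^5 + t^4 - 5t^3 - 7t^2 + 10t = ((1/4)t - 1)(4t^4 + 20t^3 + 12t^2 - 76t - 120) + (12t^3 + 24t^2 - 36t - 120)
  4t^4 + 20t^3 + 12t^2 - 76t - 120 = ((1/3)t + 1)(12t^3 + 24t^2 - 36t - 120) + (0)
Last nonzero remainder: 12t^3 + 24t^2 - 36t - 120. Dividing through by 12 gives the monic gcd t^3 + 2t^2 - 3t - 10.
Cancel t^3 + 2t^2 - 3t - 10 from numerator and denominator to get the reduced form.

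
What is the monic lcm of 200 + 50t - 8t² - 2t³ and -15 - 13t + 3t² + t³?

300 + 275t - 62t² - 36t³ + 2t⁴ + t⁵

Repeated division with remainder:
  -2t³ - 8t² + 50t + 200 = (-2)(t³ + 3t² - 13t - 15) + (-2t² + 24t + 170)
  t³ + 3t² - 13t - 15 = (-(1/2)t - 15/2)(-2t² + 24t + 170) + (252t + 1260)
  -2t² + 24t + 170 = (-(1/126)t + 17/126)(252t + 1260) + (0)
Last nonzero remainder: 252t + 1260. Dividing through by 252 gives the monic gcd t + 5.
Then lcm(f, g) = f·g / gcd(f, g); expanding and making the result monic gives the answer.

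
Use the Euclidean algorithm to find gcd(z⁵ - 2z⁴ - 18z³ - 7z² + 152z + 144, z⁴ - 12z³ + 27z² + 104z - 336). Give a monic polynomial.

z² - 8z + 16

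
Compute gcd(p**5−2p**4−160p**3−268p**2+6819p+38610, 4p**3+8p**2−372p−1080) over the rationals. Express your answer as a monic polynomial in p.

Euclidean algorithm in ℚ[p]:
  p**5−2p**4−160p**3−268p**2+6819p+38610 = ((1/4)p**2−p−59/4)(4p**3+8p**2−372p−1080) + (−252p**2+252p+22680)
  4p**3+8p**2−372p−1080 = (−(1/63)p−1/21)(−252p**2+252p+22680) + (0)
Last nonzero remainder: −252p**2+252p+22680. Dividing through by −252 gives the monic gcd p**2−p−90.

p**2−p−90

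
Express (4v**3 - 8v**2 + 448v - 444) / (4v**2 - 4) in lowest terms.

(v**2 - v + 111)/(v + 1)

Euclidean algorithm in ℚ[v]:
  4v**3 - 8v**2 + 448v - 444 = (v - 2)(4v**2 - 4) + (452v - 452)
  4v**2 - 4 = ((1/113)v + 1/113)(452v - 452) + (0)
Last nonzero remainder: 452v - 452. Dividing through by 452 gives the monic gcd v - 1.
Cancel v - 1 from numerator and denominator to get the reduced form.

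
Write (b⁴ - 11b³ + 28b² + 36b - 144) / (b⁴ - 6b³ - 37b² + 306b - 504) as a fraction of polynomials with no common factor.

Euclidean algorithm in ℚ[b]:
  b⁴ - 11b³ + 28b² + 36b - 144 = (b⁴ - 6b³ - 37b² + 306b - 504) + (-5b³ + 65b² - 270b + 360)
  b⁴ - 6b³ - 37b² + 306b - 504 = (-(1/5)b - 7/5)(-5b³ + 65b² - 270b + 360) + (0)
Last nonzero remainder: -5b³ + 65b² - 270b + 360. Dividing through by -5 gives the monic gcd b³ - 13b² + 54b - 72.
Cancel b³ - 13b² + 54b - 72 from numerator and denominator to get the reduced form.

(b + 2)/(b + 7)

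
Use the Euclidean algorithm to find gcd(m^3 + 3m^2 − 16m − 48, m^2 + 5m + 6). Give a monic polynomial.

m + 3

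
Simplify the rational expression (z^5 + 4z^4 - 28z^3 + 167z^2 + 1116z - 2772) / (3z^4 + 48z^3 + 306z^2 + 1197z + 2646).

(z^3 - 9z^2 + 47z - 66)/(3z^2 + 9z + 63)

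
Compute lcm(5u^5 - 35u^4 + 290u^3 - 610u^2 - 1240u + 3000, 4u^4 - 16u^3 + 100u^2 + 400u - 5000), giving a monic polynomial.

Apply the Euclidean algorithm:
  5u^5 - 35u^4 + 290u^3 - 610u^2 - 1240u + 3000 = ((5/4)u - 15/4)(4u^4 - 16u^3 + 100u^2 + 400u - 5000) + (105u^3 - 735u^2 + 6510u - 15750)
  4u^4 - 16u^3 + 100u^2 + 400u - 5000 = ((4/105)u + 4/35)(105u^3 - 735u^2 + 6510u - 15750) + (-64u^2 + 256u - 3200)
  105u^3 - 735u^2 + 6510u - 15750 = (-(105/64)u + 315/64)(-64u^2 + 256u - 3200) + (0)
Last nonzero remainder: -64u^2 + 256u - 3200. Dividing through by -64 gives the monic gcd u^2 - 4u + 50.
Then lcm(f, g) = f·g / gcd(f, g); expanding and making the result monic gives the answer.

u^7 - 7u^6 + 33u^5 + 53u^4 - 1698u^3 + 3650u^2 + 6200u - 15000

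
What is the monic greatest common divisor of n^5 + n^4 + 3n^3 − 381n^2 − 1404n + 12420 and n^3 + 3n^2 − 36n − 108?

Euclidean algorithm in ℚ[n]:
  n^5 + n^4 + 3n^3 − 381n^2 − 1404n + 12420 = (n^2 − 2n + 45)(n^3 + 3n^2 − 36n − 108) + (−480n^2 + 17280)
  n^3 + 3n^2 − 36n − 108 = (−(1/480)n − 1/160)(−480n^2 + 17280) + (0)
Last nonzero remainder: −480n^2 + 17280. Dividing through by −480 gives the monic gcd n^2 − 36.

n^2 − 36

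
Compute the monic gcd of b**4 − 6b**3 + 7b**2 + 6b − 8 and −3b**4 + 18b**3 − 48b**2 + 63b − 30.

b**2 − 3b + 2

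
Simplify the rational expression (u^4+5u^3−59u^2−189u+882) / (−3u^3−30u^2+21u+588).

(−u^2+9u−18)/(3u−12)

Repeated division with remainder:
  u^4+5u^3−59u^2−189u+882 = (−(1/3)u+5/3)(−3u^3−30u^2+21u+588) + (−2u^2−28u−98)
  −3u^3−30u^2+21u+588 = ((3/2)u−6)(−2u^2−28u−98) + (0)
Last nonzero remainder: −2u^2−28u−98. Dividing through by −2 gives the monic gcd u^2+14u+49.
Cancel u^2+14u+49 from numerator and denominator to get the reduced form.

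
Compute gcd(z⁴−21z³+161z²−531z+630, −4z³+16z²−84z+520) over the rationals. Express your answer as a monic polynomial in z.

z−5

Euclidean algorithm in ℚ[z]:
  z⁴−21z³+161z²−531z+630 = (−(1/4)z+17/4)(−4z³+16z²−84z+520) + (72z²−44z−1580)
  −4z³+16z²−84z+520 = (−(1/18)z+61/324)(72z²−44z−1580) + (−(13243/81)z+66215/81)
  72z²−44z−1580 = (−(5832/13243)z−25596/13243)(−(13243/81)z+66215/81) + (0)
Last nonzero remainder: −(13243/81)z+66215/81. Dividing through by −13243/81 gives the monic gcd z−5.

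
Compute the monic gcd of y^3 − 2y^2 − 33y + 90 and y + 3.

1

Euclidean algorithm in ℚ[y]:
  y^3 − 2y^2 − 33y + 90 = (y^2 − 5y − 18)(y + 3) + (144)
  y + 3 = ((1/144)y + 1/48)(144) + (0)
The last nonzero remainder is the constant 144, so the polynomials are coprime and gcd = 1.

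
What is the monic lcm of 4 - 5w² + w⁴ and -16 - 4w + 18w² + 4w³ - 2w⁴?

Apply the Euclidean algorithm:
  w⁴ - 5w² + 4 = (-1/2)(-2w⁴ + 4w³ + 18w² - 4w - 16) + (2w³ + 4w² - 2w - 4)
  -2w⁴ + 4w³ + 18w² - 4w - 16 = (-w + 4)(2w³ + 4w² - 2w - 4) + (0)
Last nonzero remainder: 2w³ + 4w² - 2w - 4. Dividing through by 2 gives the monic gcd w³ + 2w² - w - 2.
Then lcm(f, g) = f·g / gcd(f, g); expanding and making the result monic gives the answer.

-16 + 4w + 20w² - 5w³ - 4w⁴ + w⁵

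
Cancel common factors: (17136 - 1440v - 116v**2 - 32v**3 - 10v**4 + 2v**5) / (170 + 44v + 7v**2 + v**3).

Euclidean algorithm in ℚ[v]:
  2v**5 - 10v**4 - 32v**3 - 116v**2 - 1440v + 17136 = (2v**2 - 24v + 48)(v**3 + 7v**2 + 44v + 170) + (264v**2 + 528v + 8976)
  v**3 + 7v**2 + 44v + 170 = ((1/264)v + 5/264)(264v**2 + 528v + 8976) + (0)
Last nonzero remainder: 264v**2 + 528v + 8976. Dividing through by 264 gives the monic gcd v**2 + 2v + 34.
Cancel v**2 + 2v + 34 from numerator and denominator to get the reduced form.

(504 - 72v - 14v**2 + 2v**3)/(5 + v)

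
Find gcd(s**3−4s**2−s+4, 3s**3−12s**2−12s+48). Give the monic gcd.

s−4

By polynomial division,
  s**3−4s**2−s+4 = (1/3)(3s**3−12s**2−12s+48) + (3s−12)
  3s**3−12s**2−12s+48 = (s**2−4)(3s−12) + (0)
Last nonzero remainder: 3s−12. Dividing through by 3 gives the monic gcd s−4.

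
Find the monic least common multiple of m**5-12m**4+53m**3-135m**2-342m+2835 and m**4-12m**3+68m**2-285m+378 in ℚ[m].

Euclidean algorithm in ℚ[m]:
  m**5-12m**4+53m**3-135m**2-342m+2835 = (m)(m**4-12m**3+68m**2-285m+378) + (-15m**3+150m**2-720m+2835)
  m**4-12m**3+68m**2-285m+378 = (-(1/15)m+2/15)(-15m**3+150m**2-720m+2835) + (0)
Last nonzero remainder: -15m**3+150m**2-720m+2835. Dividing through by -15 gives the monic gcd m**3-10m**2+48m-189.
Then lcm(f, g) = f·g / gcd(f, g); expanding and making the result monic gives the answer.

m**6-14m**5+77m**4-241m**3-72m**2+3519m-5670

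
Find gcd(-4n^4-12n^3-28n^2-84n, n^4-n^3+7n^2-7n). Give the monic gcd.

Repeated division with remainder:
  -4n^4-12n^3-28n^2-84n = (-4)(n^4-n^3+7n^2-7n) + (-16n^3-112n)
  n^4-n^3+7n^2-7n = (-(1/16)n+1/16)(-16n^3-112n) + (0)
Last nonzero remainder: -16n^3-112n. Dividing through by -16 gives the monic gcd n^3+7n.

n^3+7n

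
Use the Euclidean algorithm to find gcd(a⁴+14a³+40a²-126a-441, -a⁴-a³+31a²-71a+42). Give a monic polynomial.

By polynomial division,
  a⁴+14a³+40a²-126a-441 = (-1)(-a⁴-a³+31a²-71a+42) + (13a³+71a²-197a-399)
  -a⁴-a³+31a²-71a+42 = (-(1/13)a+58/169)(13a³+71a²-197a-399) + (-(1440/169)a²-(5760/169)a+30240/169)
  13a³+71a²-197a-399 = (-(2197/1440)a-3211/1440)(-(1440/169)a²-(5760/169)a+30240/169) + (0)
Last nonzero remainder: -(1440/169)a²-(5760/169)a+30240/169. Dividing through by -1440/169 gives the monic gcd a²+4a-21.

a²+4a-21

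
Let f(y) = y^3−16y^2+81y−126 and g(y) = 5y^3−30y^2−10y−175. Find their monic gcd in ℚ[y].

y−7

By polynomial division,
  y^3−16y^2+81y−126 = (1/5)(5y^3−30y^2−10y−175) + (−10y^2+83y−91)
  5y^3−30y^2−10y−175 = (−(1/2)y−23/20)(−10y^2+83y−91) + ((799/20)y−5593/20)
  −10y^2+83y−91 = (−(200/799)y+260/799)((799/20)y−5593/20) + (0)
Last nonzero remainder: (799/20)y−5593/20. Dividing through by 799/20 gives the monic gcd y−7.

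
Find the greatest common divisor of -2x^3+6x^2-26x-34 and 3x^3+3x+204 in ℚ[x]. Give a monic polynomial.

Repeated division with remainder:
  -2x^3+6x^2-26x-34 = (-2/3)(3x^3+3x+204) + (6x^2-24x+102)
  3x^3+3x+204 = ((1/2)x+2)(6x^2-24x+102) + (0)
Last nonzero remainder: 6x^2-24x+102. Dividing through by 6 gives the monic gcd x^2-4x+17.

x^2-4x+17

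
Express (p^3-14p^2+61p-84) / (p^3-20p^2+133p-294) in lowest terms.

Euclidean algorithm in ℚ[p]:
  p^3-14p^2+61p-84 = (p^3-20p^2+133p-294) + (6p^2-72p+210)
  p^3-20p^2+133p-294 = ((1/6)p-4/3)(6p^2-72p+210) + (2p-14)
  6p^2-72p+210 = (3p-15)(2p-14) + (0)
Last nonzero remainder: 2p-14. Dividing through by 2 gives the monic gcd p-7.
Cancel p-7 from numerator and denominator to get the reduced form.

(p^2-7p+12)/(p^2-13p+42)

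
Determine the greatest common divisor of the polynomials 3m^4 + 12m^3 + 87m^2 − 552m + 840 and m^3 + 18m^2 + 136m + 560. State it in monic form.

m^2 + 8m + 56

Apply the Euclidean algorithm:
  3m^4 + 12m^3 + 87m^2 − 552m + 840 = (3m − 42)(m^3 + 18m^2 + 136m + 560) + (435m^2 + 3480m + 24360)
  m^3 + 18m^2 + 136m + 560 = ((1/435)m + 2/87)(435m^2 + 3480m + 24360) + (0)
Last nonzero remainder: 435m^2 + 3480m + 24360. Dividing through by 435 gives the monic gcd m^2 + 8m + 56.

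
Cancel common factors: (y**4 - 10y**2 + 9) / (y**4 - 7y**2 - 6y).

By polynomial division,
  y**4 - 10y**2 + 9 = (y**4 - 7y**2 - 6y) + (-3y**2 + 6y + 9)
  y**4 - 7y**2 - 6y = (-(1/3)y**2 - (2/3)y)(-3y**2 + 6y + 9) + (0)
Last nonzero remainder: -3y**2 + 6y + 9. Dividing through by -3 gives the monic gcd y**2 - 2y - 3.
Cancel y**2 - 2y - 3 from numerator and denominator to get the reduced form.

(y**2 + 2y - 3)/(y**2 + 2y)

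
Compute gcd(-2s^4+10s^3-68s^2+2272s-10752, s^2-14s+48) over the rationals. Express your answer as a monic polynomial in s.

s^2-14s+48

Apply the Euclidean algorithm:
  -2s^4+10s^3-68s^2+2272s-10752 = (-2s^2-18s-224)(s^2-14s+48) + (0)
The last nonzero remainder s^2-14s+48 is already monic.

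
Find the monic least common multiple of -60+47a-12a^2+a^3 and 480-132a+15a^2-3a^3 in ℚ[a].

By polynomial division,
  a^3-12a^2+47a-60 = (-1/3)(-3a^3+15a^2-132a+480) + (-7a^2+3a+100)
  -3a^3+15a^2-132a+480 = ((3/7)a-96/49)(-7a^2+3a+100) + (-(8280/49)a+33120/49)
  -7a^2+3a+100 = ((343/8280)a+245/1656)(-(8280/49)a+33120/49) + (0)
Last nonzero remainder: -(8280/49)a+33120/49. Dividing through by -8280/49 gives the monic gcd a-4.
Then lcm(f, g) = f·g / gcd(f, g); expanding and making the result monic gives the answer.

-2400+1940a-587a^2+99a^3-13a^4+a^5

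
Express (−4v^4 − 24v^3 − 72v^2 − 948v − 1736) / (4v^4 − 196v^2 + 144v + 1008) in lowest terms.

(−v^2 + 3v − 31)/(v^2 − 9v + 18)

Repeated division with remainder:
  −4v^4 − 24v^3 − 72v^2 − 948v − 1736 = (−1)(4v^4 − 196v^2 + 144v + 1008) + (−24v^3 − 268v^2 − 804v − 728)
  4v^4 − 196v^2 + 144v + 1008 = (−(1/6)v + 67/36)(−24v^3 − 268v^2 − 804v − 728) + ((1519/9)v^2 + 1519v + 21266/9)
  −24v^3 − 268v^2 − 804v − 728 = (−(216/1519)v − 468/1519)((1519/9)v^2 + 1519v + 21266/9) + (0)
Last nonzero remainder: (1519/9)v^2 + 1519v + 21266/9. Dividing through by 1519/9 gives the monic gcd v^2 + 9v + 14.
Cancel v^2 + 9v + 14 from numerator and denominator to get the reduced form.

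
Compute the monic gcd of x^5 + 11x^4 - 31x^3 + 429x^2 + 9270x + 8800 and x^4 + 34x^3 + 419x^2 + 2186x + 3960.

x^2 + 21x + 110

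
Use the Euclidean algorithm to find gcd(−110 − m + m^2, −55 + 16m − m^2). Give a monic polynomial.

−11 + m

Euclidean algorithm in ℚ[m]:
  m^2 − m − 110 = (−1)(−m^2 + 16m − 55) + (15m − 165)
  −m^2 + 16m − 55 = (−(1/15)m + 1/3)(15m − 165) + (0)
Last nonzero remainder: 15m − 165. Dividing through by 15 gives the monic gcd m − 11.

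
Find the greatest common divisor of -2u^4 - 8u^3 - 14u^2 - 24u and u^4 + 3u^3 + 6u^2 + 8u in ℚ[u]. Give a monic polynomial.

u^3 + u^2 + 4u

Apply the Euclidean algorithm:
  -2u^4 - 8u^3 - 14u^2 - 24u = (-2)(u^4 + 3u^3 + 6u^2 + 8u) + (-2u^3 - 2u^2 - 8u)
  u^4 + 3u^3 + 6u^2 + 8u = (-(1/2)u - 1)(-2u^3 - 2u^2 - 8u) + (0)
Last nonzero remainder: -2u^3 - 2u^2 - 8u. Dividing through by -2 gives the monic gcd u^3 + u^2 + 4u.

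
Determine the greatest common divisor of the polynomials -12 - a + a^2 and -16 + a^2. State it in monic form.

-4 + a

By polynomial division,
  a^2 - a - 12 = (a^2 - 16) + (-a + 4)
  a^2 - 16 = (-a - 4)(-a + 4) + (0)
Last nonzero remainder: -a + 4. Dividing through by -1 gives the monic gcd a - 4.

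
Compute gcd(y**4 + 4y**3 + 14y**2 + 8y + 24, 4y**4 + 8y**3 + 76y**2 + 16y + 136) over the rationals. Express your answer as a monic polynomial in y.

By polynomial division,
  y**4 + 4y**3 + 14y**2 + 8y + 24 = (1/4)(4y**4 + 8y**3 + 76y**2 + 16y + 136) + (2y**3 − 5y**2 + 4y − 10)
  4y**4 + 8y**3 + 76y**2 + 16y + 136 = (2y + 9)(2y**3 − 5y**2 + 4y − 10) + (113y**2 + 226)
  2y**3 − 5y**2 + 4y − 10 = ((2/113)y − 5/113)(113y**2 + 226) + (0)
Last nonzero remainder: 113y**2 + 226. Dividing through by 113 gives the monic gcd y**2 + 2.

y**2 + 2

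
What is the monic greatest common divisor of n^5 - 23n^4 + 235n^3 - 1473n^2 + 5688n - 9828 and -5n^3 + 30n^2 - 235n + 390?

Euclidean algorithm in ℚ[n]:
  n^5 - 23n^4 + 235n^3 - 1473n^2 + 5688n - 9828 = (-(1/5)n^2 + (17/5)n - 86/5)(-5n^3 + 30n^2 - 235n + 390) + (-80n^2 + 320n - 3120)
  -5n^3 + 30n^2 - 235n + 390 = ((1/16)n - 1/8)(-80n^2 + 320n - 3120) + (0)
Last nonzero remainder: -80n^2 + 320n - 3120. Dividing through by -80 gives the monic gcd n^2 - 4n + 39.

n^2 - 4n + 39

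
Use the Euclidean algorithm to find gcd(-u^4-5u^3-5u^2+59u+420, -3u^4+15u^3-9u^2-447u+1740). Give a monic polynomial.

Repeated division with remainder:
  -u^4-5u^3-5u^2+59u+420 = (1/3)(-3u^4+15u^3-9u^2-447u+1740) + (-10u^3-2u^2+208u-160)
  -3u^4+15u^3-9u^2-447u+1740 = ((3/10)u-39/25)(-10u^3-2u^2+208u-160) + (-(1863/25)u^2-(1863/25)u+7452/5)
  -10u^3-2u^2+208u-160 = ((250/1863)u-200/1863)(-(1863/25)u^2-(1863/25)u+7452/5) + (0)
Last nonzero remainder: -(1863/25)u^2-(1863/25)u+7452/5. Dividing through by -1863/25 gives the monic gcd u^2+u-20.

u^2+u-20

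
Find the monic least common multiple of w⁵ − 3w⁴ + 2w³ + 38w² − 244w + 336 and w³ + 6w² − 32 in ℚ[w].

Euclidean algorithm in ℚ[w]:
  w⁵ − 3w⁴ + 2w³ + 38w² − 244w + 336 = (w² − 9w + 56)(w³ + 6w² − 32) + (−266w² − 532w + 2128)
  w³ + 6w² − 32 = (−(1/266)w − 2/133)(−266w² − 532w + 2128) + (0)
Last nonzero remainder: −266w² − 532w + 2128. Dividing through by −266 gives the monic gcd w² + 2w − 8.
Then lcm(f, g) = f·g / gcd(f, g); expanding and making the result monic gives the answer.

w⁶ + w⁵ − 10w⁴ + 46w³ − 92w² − 640w + 1344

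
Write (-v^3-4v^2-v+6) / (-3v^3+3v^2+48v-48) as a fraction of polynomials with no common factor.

(v^2+5v+6)/(3v^2-48)

Repeated division with remainder:
  -v^3-4v^2-v+6 = (1/3)(-3v^3+3v^2+48v-48) + (-5v^2-17v+22)
  -3v^3+3v^2+48v-48 = ((3/5)v-66/25)(-5v^2-17v+22) + (-(252/25)v+252/25)
  -5v^2-17v+22 = ((125/252)v+275/126)(-(252/25)v+252/25) + (0)
Last nonzero remainder: -(252/25)v+252/25. Dividing through by -252/25 gives the monic gcd v-1.
Cancel v-1 from numerator and denominator to get the reduced form.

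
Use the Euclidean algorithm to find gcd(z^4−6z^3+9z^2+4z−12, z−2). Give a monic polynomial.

z−2

Apply the Euclidean algorithm:
  z^4−6z^3+9z^2+4z−12 = (z^3−4z^2+z+6)(z−2) + (0)
The last nonzero remainder z−2 is already monic.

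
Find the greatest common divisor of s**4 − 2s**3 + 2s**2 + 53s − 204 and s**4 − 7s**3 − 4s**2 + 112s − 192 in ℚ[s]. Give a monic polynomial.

Apply the Euclidean algorithm:
  s**4 − 2s**3 + 2s**2 + 53s − 204 = (s**4 − 7s**3 − 4s**2 + 112s − 192) + (5s**3 + 6s**2 − 59s − 12)
  s**4 − 7s**3 − 4s**2 + 112s − 192 = ((1/5)s − 41/25)(5s**3 + 6s**2 − 59s − 12) + ((441/25)s**2 + (441/25)s − 5292/25)
  5s**3 + 6s**2 − 59s − 12 = ((125/441)s + 25/441)((441/25)s**2 + (441/25)s − 5292/25) + (0)
Last nonzero remainder: (441/25)s**2 + (441/25)s − 5292/25. Dividing through by 441/25 gives the monic gcd s**2 + s − 12.

s**2 + s − 12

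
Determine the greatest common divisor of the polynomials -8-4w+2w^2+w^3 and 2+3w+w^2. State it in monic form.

2+w

Repeated division with remainder:
  w^3+2w^2-4w-8 = (w-1)(w^2+3w+2) + (-3w-6)
  w^2+3w+2 = (-(1/3)w-1/3)(-3w-6) + (0)
Last nonzero remainder: -3w-6. Dividing through by -3 gives the monic gcd w+2.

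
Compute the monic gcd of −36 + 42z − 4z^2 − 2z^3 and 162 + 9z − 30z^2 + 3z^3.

Euclidean algorithm in ℚ[z]:
  −2z^3 − 4z^2 + 42z − 36 = (−2/3)(3z^3 − 30z^2 + 9z + 162) + (−24z^2 + 48z + 72)
  3z^3 − 30z^2 + 9z + 162 = (−(1/8)z + 1)(−24z^2 + 48z + 72) + (−30z + 90)
  −24z^2 + 48z + 72 = ((4/5)z + 4/5)(−30z + 90) + (0)
Last nonzero remainder: −30z + 90. Dividing through by −30 gives the monic gcd z − 3.

−3 + z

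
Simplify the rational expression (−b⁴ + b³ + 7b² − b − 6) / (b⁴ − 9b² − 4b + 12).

Euclidean algorithm in ℚ[b]:
  −b⁴ + b³ + 7b² − b − 6 = (−1)(b⁴ − 9b² − 4b + 12) + (b³ − 2b² − 5b + 6)
  b⁴ − 9b² − 4b + 12 = (b + 2)(b³ − 2b² − 5b + 6) + (0)
The last nonzero remainder b³ − 2b² − 5b + 6 is already monic.
Cancel b³ − 2b² − 5b + 6 from numerator and denominator to get the reduced form.

(−b − 1)/(b + 2)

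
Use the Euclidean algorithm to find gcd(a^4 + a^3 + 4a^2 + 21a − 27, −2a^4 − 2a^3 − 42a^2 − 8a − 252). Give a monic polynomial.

a^2 − a + 9

Apply the Euclidean algorithm:
  a^4 + a^3 + 4a^2 + 21a − 27 = (−1/2)(−2a^4 − 2a^3 − 42a^2 − 8a − 252) + (−17a^2 + 17a − 153)
  −2a^4 − 2a^3 − 42a^2 − 8a − 252 = ((2/17)a^2 + (4/17)a + 28/17)(−17a^2 + 17a − 153) + (0)
Last nonzero remainder: −17a^2 + 17a − 153. Dividing through by −17 gives the monic gcd a^2 − a + 9.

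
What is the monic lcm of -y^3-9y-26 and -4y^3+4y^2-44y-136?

y^5-3y^4+26y^3-y^2+75y+442

Euclidean algorithm in ℚ[y]:
  -y^3-9y-26 = (1/4)(-4y^3+4y^2-44y-136) + (-y^2+2y+8)
  -4y^3+4y^2-44y-136 = (4y+4)(-y^2+2y+8) + (-84y-168)
  -y^2+2y+8 = ((1/84)y-1/21)(-84y-168) + (0)
Last nonzero remainder: -84y-168. Dividing through by -84 gives the monic gcd y+2.
Then lcm(f, g) = f·g / gcd(f, g); expanding and making the result monic gives the answer.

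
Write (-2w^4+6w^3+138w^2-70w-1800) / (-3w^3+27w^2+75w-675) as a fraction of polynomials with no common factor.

(2w^2+2w-40)/(3w-15)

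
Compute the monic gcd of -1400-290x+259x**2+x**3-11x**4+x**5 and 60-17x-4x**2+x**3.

Repeated division with remainder:
  x**5-11x**4+x**3+259x**2-290x-1400 = (x**2-7x-10)(x**3-4x**2-17x+60) + (40x**2-40x-800)
  x**3-4x**2-17x+60 = ((1/40)x-3/40)(40x**2-40x-800) + (0)
Last nonzero remainder: 40x**2-40x-800. Dividing through by 40 gives the monic gcd x**2-x-20.

-20-x+x**2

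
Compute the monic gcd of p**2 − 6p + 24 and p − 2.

1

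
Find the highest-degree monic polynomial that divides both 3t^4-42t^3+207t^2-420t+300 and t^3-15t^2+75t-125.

Apply the Euclidean algorithm:
  3t^4-42t^3+207t^2-420t+300 = (3t+3)(t^3-15t^2+75t-125) + (27t^2-270t+675)
  t^3-15t^2+75t-125 = ((1/27)t-5/27)(27t^2-270t+675) + (0)
Last nonzero remainder: 27t^2-270t+675. Dividing through by 27 gives the monic gcd t^2-10t+25.

t^2-10t+25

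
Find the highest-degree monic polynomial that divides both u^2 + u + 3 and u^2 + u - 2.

1

Euclidean algorithm in ℚ[u]:
  u^2 + u + 3 = (u^2 + u - 2) + (5)
  u^2 + u - 2 = ((1/5)u^2 + (1/5)u - 2/5)(5) + (0)
The last nonzero remainder is the constant 5, so the polynomials are coprime and gcd = 1.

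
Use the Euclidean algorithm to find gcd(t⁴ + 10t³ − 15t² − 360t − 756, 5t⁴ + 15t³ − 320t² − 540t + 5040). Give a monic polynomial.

t³ + 7t² − 36t − 252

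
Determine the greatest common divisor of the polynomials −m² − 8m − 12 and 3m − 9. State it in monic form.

1

By polynomial division,
  −m² − 8m − 12 = (−(1/3)m − 11/3)(3m − 9) + (−45)
  3m − 9 = (−(1/15)m + 1/5)(−45) + (0)
The last nonzero remainder is the constant −45, so the polynomials are coprime and gcd = 1.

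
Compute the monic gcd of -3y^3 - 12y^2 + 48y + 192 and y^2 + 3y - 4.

By polynomial division,
  -3y^3 - 12y^2 + 48y + 192 = (-3y - 3)(y^2 + 3y - 4) + (45y + 180)
  y^2 + 3y - 4 = ((1/45)y - 1/45)(45y + 180) + (0)
Last nonzero remainder: 45y + 180. Dividing through by 45 gives the monic gcd y + 4.

y + 4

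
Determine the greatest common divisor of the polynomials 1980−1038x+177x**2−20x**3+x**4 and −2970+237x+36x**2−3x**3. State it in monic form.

−11+x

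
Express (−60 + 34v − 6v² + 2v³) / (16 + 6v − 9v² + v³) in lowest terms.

Repeated division with remainder:
  2v³ − 6v² + 34v − 60 = (2)(v³ − 9v² + 6v + 16) + (12v² + 22v − 92)
  v³ − 9v² + 6v + 16 = ((1/12)v − 65/72)(12v² + 22v − 92) + ((1207/36)v − 1207/18)
  12v² + 22v − 92 = ((432/1207)v + 1656/1207)((1207/36)v − 1207/18) + (0)
Last nonzero remainder: (1207/36)v − 1207/18. Dividing through by 1207/36 gives the monic gcd v − 2.
Cancel v − 2 from numerator and denominator to get the reduced form.

(30 − 2v + 2v²)/(−8 − 7v + v²)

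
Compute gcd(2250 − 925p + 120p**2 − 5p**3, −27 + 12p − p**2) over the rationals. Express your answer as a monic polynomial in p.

Repeated division with remainder:
  −5p**3 + 120p**2 − 925p + 2250 = (5p − 60)(−p**2 + 12p − 27) + (−70p + 630)
  −p**2 + 12p − 27 = ((1/70)p − 3/70)(−70p + 630) + (0)
Last nonzero remainder: −70p + 630. Dividing through by −70 gives the monic gcd p − 9.

−9 + p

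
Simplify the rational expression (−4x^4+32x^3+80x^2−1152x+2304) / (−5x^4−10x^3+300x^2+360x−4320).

Repeated division with remainder:
  −4x^4+32x^3+80x^2−1152x+2304 = (4/5)(−5x^4−10x^3+300x^2+360x−4320) + (40x^3−160x^2−1440x+5760)
  −5x^4−10x^3+300x^2+360x−4320 = (−(1/8)x−3/4)(40x^3−160x^2−1440x+5760) + (0)
Last nonzero remainder: 40x^3−160x^2−1440x+5760. Dividing through by 40 gives the monic gcd x^3−4x^2−36x+144.
Cancel x^3−4x^2−36x+144 from numerator and denominator to get the reduced form.

(4x−16)/(5x+30)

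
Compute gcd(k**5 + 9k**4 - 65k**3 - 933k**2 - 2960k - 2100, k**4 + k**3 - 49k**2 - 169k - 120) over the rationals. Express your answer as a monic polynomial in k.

k**2 + 6k + 5

By polynomial division,
  k**5 + 9k**4 - 65k**3 - 933k**2 - 2960k - 2100 = (k + 8)(k**4 + k**3 - 49k**2 - 169k - 120) + (-24k**3 - 372k**2 - 1488k - 1140)
  k**4 + k**3 - 49k**2 - 169k - 120 = (-(1/24)k + 29/48)(-24k**3 - 372k**2 - 1488k - 1140) + ((455/4)k**2 + (1365/2)k + 2275/4)
  -24k**3 - 372k**2 - 1488k - 1140 = (-(96/455)k - 912/455)((455/4)k**2 + (1365/2)k + 2275/4) + (0)
Last nonzero remainder: (455/4)k**2 + (1365/2)k + 2275/4. Dividing through by 455/4 gives the monic gcd k**2 + 6k + 5.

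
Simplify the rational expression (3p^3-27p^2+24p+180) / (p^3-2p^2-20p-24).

(3p-15)/(p+2)

Euclidean algorithm in ℚ[p]:
  3p^3-27p^2+24p+180 = (3)(p^3-2p^2-20p-24) + (-21p^2+84p+252)
  p^3-2p^2-20p-24 = (-(1/21)p-2/21)(-21p^2+84p+252) + (0)
Last nonzero remainder: -21p^2+84p+252. Dividing through by -21 gives the monic gcd p^2-4p-12.
Cancel p^2-4p-12 from numerator and denominator to get the reduced form.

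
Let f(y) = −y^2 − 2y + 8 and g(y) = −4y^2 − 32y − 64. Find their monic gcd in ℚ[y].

Repeated division with remainder:
  −y^2 − 2y + 8 = (1/4)(−4y^2 − 32y − 64) + (6y + 24)
  −4y^2 − 32y − 64 = (−(2/3)y − 8/3)(6y + 24) + (0)
Last nonzero remainder: 6y + 24. Dividing through by 6 gives the monic gcd y + 4.

y + 4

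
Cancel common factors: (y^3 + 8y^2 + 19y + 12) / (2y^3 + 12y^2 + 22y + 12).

(y + 4)/(2y + 4)

Euclidean algorithm in ℚ[y]:
  y^3 + 8y^2 + 19y + 12 = (1/2)(2y^3 + 12y^2 + 22y + 12) + (2y^2 + 8y + 6)
  2y^3 + 12y^2 + 22y + 12 = (y + 2)(2y^2 + 8y + 6) + (0)
Last nonzero remainder: 2y^2 + 8y + 6. Dividing through by 2 gives the monic gcd y^2 + 4y + 3.
Cancel y^2 + 4y + 3 from numerator and denominator to get the reduced form.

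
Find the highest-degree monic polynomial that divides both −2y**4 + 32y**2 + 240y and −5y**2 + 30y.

y**2 − 6y

Euclidean algorithm in ℚ[y]:
  −2y**4 + 32y**2 + 240y = ((2/5)y**2 + (12/5)y + 8)(−5y**2 + 30y) + (0)
Last nonzero remainder: −5y**2 + 30y. Dividing through by −5 gives the monic gcd y**2 − 6y.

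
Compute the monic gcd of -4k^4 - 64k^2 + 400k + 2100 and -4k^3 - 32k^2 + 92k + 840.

k - 5

Apply the Euclidean algorithm:
  -4k^4 - 64k^2 + 400k + 2100 = (k - 8)(-4k^3 - 32k^2 + 92k + 840) + (-412k^2 + 296k + 8820)
  -4k^3 - 32k^2 + 92k + 840 = ((1/103)k + 898/10609)(-412k^2 + 296k + 8820) + (-(198240/10609)k + 991200/10609)
  -412k^2 + 296k + 8820 = ((1092727/49560)k + 222789/2360)(-(198240/10609)k + 991200/10609) + (0)
Last nonzero remainder: -(198240/10609)k + 991200/10609. Dividing through by -198240/10609 gives the monic gcd k - 5.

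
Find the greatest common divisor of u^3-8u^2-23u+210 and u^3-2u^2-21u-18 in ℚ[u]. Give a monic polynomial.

u-6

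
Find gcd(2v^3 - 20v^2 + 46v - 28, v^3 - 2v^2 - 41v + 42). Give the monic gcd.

Apply the Euclidean algorithm:
  2v^3 - 20v^2 + 46v - 28 = (2)(v^3 - 2v^2 - 41v + 42) + (-16v^2 + 128v - 112)
  v^3 - 2v^2 - 41v + 42 = (-(1/16)v - 3/8)(-16v^2 + 128v - 112) + (0)
Last nonzero remainder: -16v^2 + 128v - 112. Dividing through by -16 gives the monic gcd v^2 - 8v + 7.

v^2 - 8v + 7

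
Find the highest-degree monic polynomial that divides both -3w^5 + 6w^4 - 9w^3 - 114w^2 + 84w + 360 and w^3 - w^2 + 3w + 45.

w^2 - 4w + 15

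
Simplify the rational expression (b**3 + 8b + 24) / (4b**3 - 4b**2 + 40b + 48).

Apply the Euclidean algorithm:
  b**3 + 8b + 24 = (1/4)(4b**3 - 4b**2 + 40b + 48) + (b**2 - 2b + 12)
  4b**3 - 4b**2 + 40b + 48 = (4b + 4)(b**2 - 2b + 12) + (0)
The last nonzero remainder b**2 - 2b + 12 is already monic.
Cancel b**2 - 2b + 12 from numerator and denominator to get the reduced form.

(b + 2)/(4b + 4)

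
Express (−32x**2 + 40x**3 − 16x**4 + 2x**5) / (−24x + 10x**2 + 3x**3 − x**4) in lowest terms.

Apply the Euclidean algorithm:
  2x**5 − 16x**4 + 40x**3 − 32x**2 = (−2x + 10)(−x**4 + 3x**3 + 10x**2 − 24x) + (30x**3 − 180x**2 + 240x)
  −x**4 + 3x**3 + 10x**2 − 24x = (−(1/30)x − 1/10)(30x**3 − 180x**2 + 240x) + (0)
Last nonzero remainder: 30x**3 − 180x**2 + 240x. Dividing through by 30 gives the monic gcd x**3 − 6x**2 + 8x.
Cancel x**3 − 6x**2 + 8x from numerator and denominator to get the reduced form.

(4x − 2x**2)/(3 + x)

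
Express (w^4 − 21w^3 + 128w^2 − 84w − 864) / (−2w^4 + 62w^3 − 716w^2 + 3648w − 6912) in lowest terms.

(−w − 2)/(2w − 16)

Apply the Euclidean algorithm:
  w^4 − 21w^3 + 128w^2 − 84w − 864 = (−1/2)(−2w^4 + 62w^3 − 716w^2 + 3648w − 6912) + (10w^3 − 230w^2 + 1740w − 4320)
  −2w^4 + 62w^3 − 716w^2 + 3648w − 6912 = (−(1/5)w + 8/5)(10w^3 − 230w^2 + 1740w − 4320) + (0)
Last nonzero remainder: 10w^3 − 230w^2 + 1740w − 4320. Dividing through by 10 gives the monic gcd w^3 − 23w^2 + 174w − 432.
Cancel w^3 − 23w^2 + 174w − 432 from numerator and denominator to get the reduced form.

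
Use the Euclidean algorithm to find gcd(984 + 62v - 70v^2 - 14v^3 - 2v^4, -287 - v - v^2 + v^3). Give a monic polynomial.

41 + 6v + v^2

Repeated division with remainder:
  -2v^4 - 14v^3 - 70v^2 + 62v + 984 = (-2v - 16)(v^3 - v^2 - v - 287) + (-88v^2 - 528v - 3608)
  v^3 - v^2 - v - 287 = (-(1/88)v + 7/88)(-88v^2 - 528v - 3608) + (0)
Last nonzero remainder: -88v^2 - 528v - 3608. Dividing through by -88 gives the monic gcd v^2 + 6v + 41.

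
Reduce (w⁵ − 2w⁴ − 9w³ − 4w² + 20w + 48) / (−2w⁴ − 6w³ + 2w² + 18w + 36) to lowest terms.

(−w² + 2w + 8)/(2w + 6)

By polynomial division,
  w⁵ − 2w⁴ − 9w³ − 4w² + 20w + 48 = (−(1/2)w + 5/2)(−2w⁴ − 6w³ + 2w² + 18w + 36) + (7w³ − 7w − 42)
  −2w⁴ − 6w³ + 2w² + 18w + 36 = (−(2/7)w − 6/7)(7w³ − 7w − 42) + (0)
Last nonzero remainder: 7w³ − 7w − 42. Dividing through by 7 gives the monic gcd w³ − w − 6.
Cancel w³ − w − 6 from numerator and denominator to get the reduced form.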